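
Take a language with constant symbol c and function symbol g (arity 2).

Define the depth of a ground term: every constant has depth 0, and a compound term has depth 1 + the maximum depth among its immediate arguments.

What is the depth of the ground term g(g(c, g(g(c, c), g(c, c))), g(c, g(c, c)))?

depth(g(c, c)) = 1 + max(0, 0) = 1
depth(g(g(c, c), g(c, c))) = 1 + max(1, 1) = 2
depth(g(c, g(g(c, c), g(c, c)))) = 1 + max(0, 2) = 3
depth(g(c, g(c, c))) = 1 + max(0, 1) = 2
depth(g(g(c, g(g(c, c), g(c, c))), g(c, g(c, c)))) = 1 + max(3, 2) = 4

4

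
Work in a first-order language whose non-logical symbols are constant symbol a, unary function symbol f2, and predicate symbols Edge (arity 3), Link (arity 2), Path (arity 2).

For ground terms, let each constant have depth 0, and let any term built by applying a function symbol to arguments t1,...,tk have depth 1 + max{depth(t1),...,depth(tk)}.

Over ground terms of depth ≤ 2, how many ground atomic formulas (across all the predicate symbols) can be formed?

First count ground terms of depth ≤ 2.
Let N_k count ground terms of depth at most k. Each non-constant term of depth ≤ k is some function symbol applied to depth-≤(k−1) arguments, giving N_k = 1 + N_{k-1}.
N_0 = 1
N_1 = 1 + 1 = 2
N_2 = 1 + 2 = 3
So |H| = 3.
Each predicate of arity r yields |H|^r ground atoms (one per choice of an r-tuple from H):
  Edge: 3^3 = 27;  Link: 3^2 = 9;  Path: 3^2 = 9
Total ground atoms: 27 + 9 + 9 = 45.

45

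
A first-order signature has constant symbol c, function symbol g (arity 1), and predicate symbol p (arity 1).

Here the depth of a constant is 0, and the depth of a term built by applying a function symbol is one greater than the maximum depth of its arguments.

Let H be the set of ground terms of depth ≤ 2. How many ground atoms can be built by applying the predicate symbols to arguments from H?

3

First count ground terms of depth ≤ 2.
Let N_k = |{terms of depth ≤ k}|. Then N_0 = 1 and N_k = 1 + N_{k-1} for k ≥ 1 (one summand per function symbol, arity giving the exponent).
N_0 = 1
N_1 = 1 + 1 = 2
N_2 = 1 + 2 = 3
Explicitly: c, g(c), g(g(c)).
So |H| = 3.
Each predicate of arity r yields |H|^r ground atoms (one per choice of an r-tuple from H):
  p: 3
Total ground atoms: 3.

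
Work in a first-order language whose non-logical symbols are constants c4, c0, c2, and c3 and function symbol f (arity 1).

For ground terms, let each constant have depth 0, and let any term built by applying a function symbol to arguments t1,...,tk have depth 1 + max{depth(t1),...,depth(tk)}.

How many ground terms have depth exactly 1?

4

Let N_k count ground terms of depth at most k. Each non-constant term of depth ≤ k is some function symbol applied to depth-≤(k−1) arguments, giving N_k = 4 + N_{k-1}.
N_0 = 4
N_1 = 4 + 4 = 8
Terms of depth exactly 1: N_1 − N_0 = 8 − 4 = 4.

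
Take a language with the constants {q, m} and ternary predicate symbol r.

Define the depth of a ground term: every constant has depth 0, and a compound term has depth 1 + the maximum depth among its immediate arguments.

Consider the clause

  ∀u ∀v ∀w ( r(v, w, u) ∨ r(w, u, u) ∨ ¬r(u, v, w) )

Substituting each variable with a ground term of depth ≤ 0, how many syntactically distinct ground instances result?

Ground terms of depth ≤ 0:
  With no function symbols every ground term is a constant, so there are exactly 2 ground terms at every depth bound.
  N_0 = 2
  Explicitly: q, m.
So there are 2 ground terms available for substitution.
The body mentions every one of the 3 quantified variables; since ground terms form a free algebra, no two substitutions collapse to the same formula.
Number of ground instances = 2^3 = 8.

8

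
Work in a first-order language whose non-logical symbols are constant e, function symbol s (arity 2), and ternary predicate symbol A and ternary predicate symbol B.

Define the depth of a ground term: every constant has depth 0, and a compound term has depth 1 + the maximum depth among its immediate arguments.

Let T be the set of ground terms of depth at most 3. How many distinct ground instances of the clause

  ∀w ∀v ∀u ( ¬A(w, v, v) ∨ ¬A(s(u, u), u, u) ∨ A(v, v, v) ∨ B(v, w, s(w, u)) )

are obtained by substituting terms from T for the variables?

Ground terms of depth ≤ 3:
  Write N_k for the number of ground terms of depth ≤ k. A term of depth ≤ k is either a constant or a function symbol applied to arguments of depth ≤ k−1, so N_k = 1 + N_{k-1}^2.
  N_0 = 1
  N_1 = 1 + 1^2 = 2
  N_2 = 1 + 2^2 = 5
  N_3 = 1 + 5^2 = 26
So there are 26 ground terms available for substitution.
The clause has 3 distinct variables (w, v, u), each appearing in the body. In the free term algebra distinct substitutions yield syntactically distinct ground instances.
Number of ground instances = 26^3 = 17576.

17576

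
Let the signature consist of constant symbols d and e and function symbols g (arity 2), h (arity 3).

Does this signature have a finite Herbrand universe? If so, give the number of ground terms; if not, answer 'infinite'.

infinite

The signature has at least one function symbol (g, arity 2) and at least one constant (d).
Iterating g gives infinitely many distinct ground terms: d, g(d, d), g(g(d, d), g(d, d)), ...
So the Herbrand universe is infinite.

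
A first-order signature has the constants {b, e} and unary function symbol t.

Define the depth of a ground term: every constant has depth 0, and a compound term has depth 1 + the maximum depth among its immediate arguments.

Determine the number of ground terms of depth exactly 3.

If N_k denotes the number of depth-≤k ground terms, the 2 constants give N_0 = 2, and each function symbol of arity r contributes N_{k-1}^r new terms at level k: N_k = 2 + N_{k-1}.
N_0 = 2
N_1 = 2 + 2 = 4
N_2 = 2 + 4 = 6
N_3 = 2 + 6 = 8
Terms of depth exactly 3: N_3 − N_2 = 8 − 6 = 2.

2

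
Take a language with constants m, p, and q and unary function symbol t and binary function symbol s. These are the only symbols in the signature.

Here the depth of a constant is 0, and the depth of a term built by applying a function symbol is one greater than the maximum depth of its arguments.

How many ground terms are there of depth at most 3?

59295

Let N_k count ground terms of depth at most k. Each non-constant term of depth ≤ k is some function symbol applied to depth-≤(k−1) arguments, giving N_k = 3 + N_{k-1} + N_{k-1}^2.
N_0 = 3
N_1 = 3 + 3 + 3^2 = 15
N_2 = 3 + 15 + 15^2 = 243
N_3 = 3 + 243 + 243^2 = 59295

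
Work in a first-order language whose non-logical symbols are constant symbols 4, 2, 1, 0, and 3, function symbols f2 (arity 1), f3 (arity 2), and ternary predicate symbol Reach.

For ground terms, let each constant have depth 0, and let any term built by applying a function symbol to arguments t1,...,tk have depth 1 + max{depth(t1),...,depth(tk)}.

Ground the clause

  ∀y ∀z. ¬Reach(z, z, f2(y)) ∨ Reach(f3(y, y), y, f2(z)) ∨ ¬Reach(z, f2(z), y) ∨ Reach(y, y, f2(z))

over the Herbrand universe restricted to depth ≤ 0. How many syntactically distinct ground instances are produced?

25

Ground terms of depth ≤ 0:
  Write N_k for the number of ground terms of depth ≤ k. A term of depth ≤ k is either a constant or a function symbol applied to arguments of depth ≤ k−1, so N_k = 5 + N_{k-1} + N_{k-1}^2.
  N_0 = 5
So there are 5 ground terms available for substitution.
Each of y, z ranges independently over the available ground terms, and distinct assignments produce distinct instances.
Number of ground instances = 5^2 = 25.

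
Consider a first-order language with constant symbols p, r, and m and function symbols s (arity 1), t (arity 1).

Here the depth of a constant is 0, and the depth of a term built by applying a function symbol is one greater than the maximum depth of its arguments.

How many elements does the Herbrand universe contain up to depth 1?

Let N_k = |{terms of depth ≤ k}|. Then N_0 = 3 and N_k = 3 + N_{k-1} + N_{k-1} for k ≥ 1 (one summand per function symbol, arity giving the exponent).
N_0 = 3
N_1 = 3 + 3 + 3 = 9

9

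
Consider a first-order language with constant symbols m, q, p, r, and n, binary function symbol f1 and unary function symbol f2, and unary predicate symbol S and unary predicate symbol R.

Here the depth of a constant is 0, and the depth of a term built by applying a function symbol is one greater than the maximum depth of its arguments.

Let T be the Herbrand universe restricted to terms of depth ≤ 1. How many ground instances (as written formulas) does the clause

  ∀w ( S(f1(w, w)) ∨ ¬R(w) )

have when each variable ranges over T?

Ground terms of depth ≤ 1:
  If N_k denotes the number of depth-≤k ground terms, the 5 constants give N_0 = 5, and each function symbol of arity r contributes N_{k-1}^r new terms at level k: N_k = 5 + N_{k-1}^2 + N_{k-1}.
  N_0 = 5
  N_1 = 5 + 5^2 + 5 = 35
So there are 35 ground terms available for substitution.
There is 1 variable to instantiate (w),  occurring in at least one literal, so different choices give different ground instances.
Number of ground instances = 35.

35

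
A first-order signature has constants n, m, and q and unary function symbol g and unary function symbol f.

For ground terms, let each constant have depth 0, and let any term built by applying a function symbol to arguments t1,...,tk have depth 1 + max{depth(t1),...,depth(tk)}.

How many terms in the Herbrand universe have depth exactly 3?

Count level by level. With function symbols g/1, f/1, the terms of depth ≤ k are the 3 constants together with each function applied to depth-≤(k−1) tuples, so N_k = 3 + N_{k-1} + N_{k-1}.
N_0 = 3
N_1 = 3 + 3 + 3 = 9
N_2 = 3 + 9 + 9 = 21
N_3 = 3 + 21 + 21 = 45
Terms of depth exactly 3: N_3 − N_2 = 45 − 21 = 24.

24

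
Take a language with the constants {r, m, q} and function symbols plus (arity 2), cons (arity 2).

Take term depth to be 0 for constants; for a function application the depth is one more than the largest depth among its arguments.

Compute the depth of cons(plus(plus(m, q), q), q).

3

depth(plus(m, q)) = 1 + max(0, 0) = 1
depth(plus(plus(m, q), q)) = 1 + max(1, 0) = 2
depth(cons(plus(plus(m, q), q), q)) = 1 + max(2, 0) = 3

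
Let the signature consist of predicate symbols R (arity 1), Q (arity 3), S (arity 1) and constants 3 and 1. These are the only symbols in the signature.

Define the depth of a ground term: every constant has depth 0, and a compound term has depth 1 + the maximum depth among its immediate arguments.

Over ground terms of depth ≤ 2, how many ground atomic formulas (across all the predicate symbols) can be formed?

12

First count ground terms of depth ≤ 2.
With no function symbols every ground term is a constant, so there are exactly 2 ground terms at every depth bound.
N_0 = 2
N_1 = 2
N_2 = 2
Explicitly: 3, 1.
So |H| = 2.
A ground atom is a predicate applied to a tuple of terms from H, so the count is the sum over predicates of |H|^arity:
  R: 2;  Q: 2^3 = 8;  S: 2
Total ground atoms: 2 + 8 + 2 = 12.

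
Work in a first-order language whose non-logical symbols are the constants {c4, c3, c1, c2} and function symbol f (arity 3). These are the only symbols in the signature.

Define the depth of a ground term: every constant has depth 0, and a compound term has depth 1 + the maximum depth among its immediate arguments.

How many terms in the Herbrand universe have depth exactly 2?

314368

If N_k denotes the number of depth-≤k ground terms, the 4 constants give N_0 = 4, and each function symbol of arity r contributes N_{k-1}^r new terms at level k: N_k = 4 + N_{k-1}^3.
N_0 = 4
N_1 = 4 + 4^3 = 68
N_2 = 4 + 68^3 = 314436
Terms of depth exactly 2: N_2 − N_1 = 314436 − 68 = 314368.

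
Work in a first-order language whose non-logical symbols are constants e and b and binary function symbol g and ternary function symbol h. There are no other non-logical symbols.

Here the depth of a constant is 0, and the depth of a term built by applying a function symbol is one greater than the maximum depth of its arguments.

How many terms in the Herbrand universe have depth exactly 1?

Write N_k for the number of ground terms of depth ≤ k. A term of depth ≤ k is either a constant or a function symbol applied to arguments of depth ≤ k−1, so N_k = 2 + N_{k-1}^2 + N_{k-1}^3.
N_0 = 2
N_1 = 2 + 2^2 + 2^3 = 14
Terms of depth exactly 1: N_1 − N_0 = 14 − 2 = 12.

12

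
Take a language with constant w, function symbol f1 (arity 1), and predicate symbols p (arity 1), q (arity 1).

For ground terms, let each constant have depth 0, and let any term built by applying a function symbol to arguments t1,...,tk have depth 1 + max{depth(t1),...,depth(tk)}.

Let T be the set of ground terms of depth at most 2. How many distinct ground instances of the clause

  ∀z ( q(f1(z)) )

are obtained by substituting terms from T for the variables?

3

Ground terms of depth ≤ 2:
  Count level by level. With function symbols f1/1, the terms of depth ≤ k are the 1 constant together with each function applied to depth-≤(k−1) tuples, so N_k = 1 + N_{k-1}.
  N_0 = 1
  N_1 = 1 + 1 = 2
  N_2 = 1 + 2 = 3
So there are 3 ground terms available for substitution.
The variable z ranges independently over the available ground terms, and distinct assignments produce distinct instances.
Number of ground instances = 3.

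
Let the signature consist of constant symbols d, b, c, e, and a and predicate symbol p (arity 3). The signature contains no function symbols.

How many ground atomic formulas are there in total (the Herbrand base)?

125

With no function symbols, the Herbrand universe is just the 5 constants.
Ground atoms per predicate: p: 5^3 = 125.
Herbrand base size = 125 = 125.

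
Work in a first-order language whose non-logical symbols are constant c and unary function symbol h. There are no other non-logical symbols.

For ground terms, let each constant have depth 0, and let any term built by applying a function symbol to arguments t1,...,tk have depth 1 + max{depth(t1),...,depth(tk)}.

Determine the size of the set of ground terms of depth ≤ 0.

1

Let N_k = |{terms of depth ≤ k}|. Then N_0 = 1 and N_k = 1 + N_{k-1} for k ≥ 1 (one summand per function symbol, arity giving the exponent).
N_0 = 1
Explicitly: c.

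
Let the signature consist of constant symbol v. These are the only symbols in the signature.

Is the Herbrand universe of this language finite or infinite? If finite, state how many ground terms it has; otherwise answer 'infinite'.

There are no function symbols, so the only ground term is the single constant.
The Herbrand universe is {v}, finite with 1 element.

1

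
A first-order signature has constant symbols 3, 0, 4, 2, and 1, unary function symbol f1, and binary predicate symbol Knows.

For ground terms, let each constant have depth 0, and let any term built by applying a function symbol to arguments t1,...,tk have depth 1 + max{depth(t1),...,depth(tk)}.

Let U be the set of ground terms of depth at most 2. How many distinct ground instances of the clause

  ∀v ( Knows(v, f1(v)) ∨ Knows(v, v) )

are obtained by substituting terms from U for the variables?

15

Ground terms of depth ≤ 2:
  Count level by level. With function symbols f1/1, the terms of depth ≤ k are the 5 constants together with each function applied to depth-≤(k−1) tuples, so N_k = 5 + N_{k-1}.
  N_0 = 5
  N_1 = 5 + 5 = 10
  N_2 = 5 + 10 = 15
So there are 15 ground terms available for substitution.
The body mentions the single quantified variable v; since ground terms form a free algebra, no two substitutions collapse to the same formula.
Number of ground instances = 15.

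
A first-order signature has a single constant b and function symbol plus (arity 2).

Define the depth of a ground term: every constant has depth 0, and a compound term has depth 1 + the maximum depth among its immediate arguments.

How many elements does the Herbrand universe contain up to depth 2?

Count level by level. With function symbols plus/2, the terms of depth ≤ k are the 1 constant together with each function applied to depth-≤(k−1) tuples, so N_k = 1 + N_{k-1}^2.
N_0 = 1
N_1 = 1 + 1^2 = 2
N_2 = 1 + 2^2 = 5

5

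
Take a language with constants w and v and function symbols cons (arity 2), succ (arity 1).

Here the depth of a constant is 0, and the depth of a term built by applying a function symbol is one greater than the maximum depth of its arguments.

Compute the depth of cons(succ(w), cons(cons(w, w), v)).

3

depth(succ(w)) = 1 + depth(w) = 1 + 0 = 1
depth(cons(w, w)) = 1 + max(0, 0) = 1
depth(cons(cons(w, w), v)) = 1 + max(1, 0) = 2
depth(cons(succ(w), cons(cons(w, w), v))) = 1 + max(1, 2) = 3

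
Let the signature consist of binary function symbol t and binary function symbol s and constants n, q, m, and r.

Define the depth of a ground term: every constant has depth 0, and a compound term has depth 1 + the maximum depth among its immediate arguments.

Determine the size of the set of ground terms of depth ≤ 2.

Write N_k for the number of ground terms of depth ≤ k. A term of depth ≤ k is either a constant or a function symbol applied to arguments of depth ≤ k−1, so N_k = 4 + N_{k-1}^2 + N_{k-1}^2.
N_0 = 4
N_1 = 4 + 4^2 + 4^2 = 36
N_2 = 4 + 36^2 + 36^2 = 2596

2596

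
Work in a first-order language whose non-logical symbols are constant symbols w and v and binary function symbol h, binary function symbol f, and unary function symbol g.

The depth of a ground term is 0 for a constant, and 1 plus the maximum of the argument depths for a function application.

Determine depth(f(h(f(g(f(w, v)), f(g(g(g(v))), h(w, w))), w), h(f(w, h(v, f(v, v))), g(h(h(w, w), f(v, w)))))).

7

depth(f(w, v)) = 1 + max(0, 0) = 1
depth(g(f(w, v))) = 1 + depth(f(w, v)) = 1 + 1 = 2
depth(g(v)) = 1 + depth(v) = 1 + 0 = 1
depth(g(g(v))) = 1 + depth(g(v)) = 1 + 1 = 2
depth(g(g(g(v)))) = 1 + depth(g(g(v))) = 1 + 2 = 3
depth(h(w, w)) = 1 + max(0, 0) = 1
depth(f(g(g(g(v))), h(w, w))) = 1 + max(3, 1) = 4
depth(f(g(f(w, v)), f(g(g(g(v))), h(w, w)))) = 1 + max(2, 4) = 5
depth(h(f(g(f(w, v)), f(g(g(g(v))), h(w, w))), w)) = 1 + max(5, 0) = 6
depth(f(v, v)) = 1 + max(0, 0) = 1
depth(h(v, f(v, v))) = 1 + max(0, 1) = 2
depth(f(w, h(v, f(v, v)))) = 1 + max(0, 2) = 3
depth(f(v, w)) = 1 + max(0, 0) = 1
depth(h(h(w, w), f(v, w))) = 1 + max(1, 1) = 2
depth(g(h(h(w, w), f(v, w)))) = 1 + depth(h(h(w, w), f(v, w))) = 1 + 2 = 3
depth(h(f(w, h(v, f(v, v))), g(h(h(w, w), f(v, w))))) = 1 + max(3, 3) = 4
depth(f(h(f(g(f(w, v)), f(g(g(g(v))), h(w, w))), w), h(f(w, h(v, f(v, v))), g(h(h(w, w), f(v, w)))))) = 1 + max(6, 4) = 7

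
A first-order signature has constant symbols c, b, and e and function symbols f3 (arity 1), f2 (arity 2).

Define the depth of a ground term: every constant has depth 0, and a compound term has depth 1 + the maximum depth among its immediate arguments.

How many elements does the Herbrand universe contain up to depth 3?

59295

Let N_k count ground terms of depth at most k. Each non-constant term of depth ≤ k is some function symbol applied to depth-≤(k−1) arguments, giving N_k = 3 + N_{k-1} + N_{k-1}^2.
N_0 = 3
N_1 = 3 + 3 + 3^2 = 15
N_2 = 3 + 15 + 15^2 = 243
N_3 = 3 + 243 + 243^2 = 59295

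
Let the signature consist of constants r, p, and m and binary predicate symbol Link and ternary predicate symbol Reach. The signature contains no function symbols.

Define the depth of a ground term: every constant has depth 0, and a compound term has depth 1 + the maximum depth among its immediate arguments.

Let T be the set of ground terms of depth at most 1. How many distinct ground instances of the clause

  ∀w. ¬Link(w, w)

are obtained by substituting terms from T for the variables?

3

Ground terms of depth ≤ 1:
  With no function symbols every ground term is a constant, so there are exactly 3 ground terms at every depth bound.
  N_0 = 3
  N_1 = 3
  Explicitly: r, p, m.
So there are 3 ground terms available for substitution.
The body mentions the single quantified variable w; since ground terms form a free algebra, no two substitutions collapse to the same formula.
Number of ground instances = 3.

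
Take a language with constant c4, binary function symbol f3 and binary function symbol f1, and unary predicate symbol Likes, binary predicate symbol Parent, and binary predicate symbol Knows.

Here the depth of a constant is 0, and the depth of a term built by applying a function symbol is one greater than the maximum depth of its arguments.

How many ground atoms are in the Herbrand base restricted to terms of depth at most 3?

First count ground terms of depth ≤ 3.
Count level by level. With function symbols f3/2, f1/2, the terms of depth ≤ k are the 1 constant together with each function applied to depth-≤(k−1) tuples, so N_k = 1 + N_{k-1}^2 + N_{k-1}^2.
N_0 = 1
N_1 = 1 + 1^2 + 1^2 = 3
N_2 = 1 + 3^2 + 3^2 = 19
N_3 = 1 + 19^2 + 19^2 = 723
So |H| = 723.
For each predicate symbol, the number of ground atoms is |H| raised to its arity; summing:
  Likes: 723;  Parent: 723^2 = 522729;  Knows: 723^2 = 522729
Total ground atoms: 723 + 522729 + 522729 = 1046181.

1046181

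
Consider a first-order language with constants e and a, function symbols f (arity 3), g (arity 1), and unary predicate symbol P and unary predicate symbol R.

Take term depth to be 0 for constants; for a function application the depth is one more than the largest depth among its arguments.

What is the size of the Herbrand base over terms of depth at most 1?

First count ground terms of depth ≤ 1.
Let N_k = |{terms of depth ≤ k}|. Then N_0 = 2 and N_k = 2 + N_{k-1}^3 + N_{k-1} for k ≥ 1 (one summand per function symbol, arity giving the exponent).
N_0 = 2
N_1 = 2 + 2^3 + 2 = 12
Explicitly: e, a, f(e, e, e), f(e, e, a), f(e, a, e), f(e, a, a), f(a, e, e), f(a, e, a), f(a, a, e), f(a, a, a), g(e), g(a).
So |H| = 12.
For each predicate symbol, the number of ground atoms is |H| raised to its arity; summing:
  P: 12;  R: 12
Total ground atoms: 12 + 12 = 24.

24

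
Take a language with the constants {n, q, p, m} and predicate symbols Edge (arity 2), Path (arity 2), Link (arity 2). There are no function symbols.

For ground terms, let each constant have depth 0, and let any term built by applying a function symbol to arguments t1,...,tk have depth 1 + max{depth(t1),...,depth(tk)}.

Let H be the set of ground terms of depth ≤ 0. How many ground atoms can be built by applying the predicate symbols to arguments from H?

48

First count ground terms of depth ≤ 0.
With no function symbols every ground term is a constant, so there are exactly 4 ground terms at every depth bound.
N_0 = 4
So |H| = 4.
Ground atoms are formed by filling each argument slot of a predicate with a term from H, so an r-ary predicate gives |H|^r atoms:
  Edge: 4^2 = 16;  Path: 4^2 = 16;  Link: 4^2 = 16
Total ground atoms: 16 + 16 + 16 = 48.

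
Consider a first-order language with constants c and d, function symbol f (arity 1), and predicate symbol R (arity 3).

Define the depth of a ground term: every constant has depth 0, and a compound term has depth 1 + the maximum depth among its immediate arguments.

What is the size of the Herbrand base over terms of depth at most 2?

First count ground terms of depth ≤ 2.
Write N_k for the number of ground terms of depth ≤ k. A term of depth ≤ k is either a constant or a function symbol applied to arguments of depth ≤ k−1, so N_k = 2 + N_{k-1}.
N_0 = 2
N_1 = 2 + 2 = 4
N_2 = 2 + 4 = 6
So |H| = 6.
Each predicate of arity r yields |H|^r ground atoms (one per choice of an r-tuple from H):
  R: 6^3 = 216
Total ground atoms: 216.

216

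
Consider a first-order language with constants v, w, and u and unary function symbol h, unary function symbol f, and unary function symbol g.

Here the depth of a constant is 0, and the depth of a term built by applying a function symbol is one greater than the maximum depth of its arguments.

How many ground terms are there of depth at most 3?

Let N_k count ground terms of depth at most k. Each non-constant term of depth ≤ k is some function symbol applied to depth-≤(k−1) arguments, giving N_k = 3 + N_{k-1} + N_{k-1} + N_{k-1}.
N_0 = 3
N_1 = 3 + 3 + 3 + 3 = 12
N_2 = 3 + 12 + 12 + 12 = 39
N_3 = 3 + 39 + 39 + 39 = 120

120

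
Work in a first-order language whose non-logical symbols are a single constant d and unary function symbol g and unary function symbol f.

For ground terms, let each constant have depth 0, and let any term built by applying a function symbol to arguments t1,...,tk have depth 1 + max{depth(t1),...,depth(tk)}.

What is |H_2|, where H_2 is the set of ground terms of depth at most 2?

7

Let N_k count ground terms of depth at most k. Each non-constant term of depth ≤ k is some function symbol applied to depth-≤(k−1) arguments, giving N_k = 1 + N_{k-1} + N_{k-1}.
N_0 = 1
N_1 = 1 + 1 + 1 = 3
N_2 = 1 + 3 + 3 = 7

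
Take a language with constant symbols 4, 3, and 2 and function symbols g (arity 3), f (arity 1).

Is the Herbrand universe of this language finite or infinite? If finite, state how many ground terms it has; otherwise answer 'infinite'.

infinite

The signature has at least one function symbol (g, arity 3) and at least one constant (4).
Iterating g gives infinitely many distinct ground terms: 4, g(4, 4, 4), g(g(4, 4, 4), g(4, 4, 4), g(4, 4, 4)), ...
So the Herbrand universe is infinite.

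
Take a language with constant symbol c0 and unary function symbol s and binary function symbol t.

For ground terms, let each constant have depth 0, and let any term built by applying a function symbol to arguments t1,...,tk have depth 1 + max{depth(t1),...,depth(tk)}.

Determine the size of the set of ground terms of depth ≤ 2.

Let N_k count ground terms of depth at most k. Each non-constant term of depth ≤ k is some function symbol applied to depth-≤(k−1) arguments, giving N_k = 1 + N_{k-1} + N_{k-1}^2.
N_0 = 1
N_1 = 1 + 1 + 1^2 = 3
N_2 = 1 + 3 + 3^2 = 13

13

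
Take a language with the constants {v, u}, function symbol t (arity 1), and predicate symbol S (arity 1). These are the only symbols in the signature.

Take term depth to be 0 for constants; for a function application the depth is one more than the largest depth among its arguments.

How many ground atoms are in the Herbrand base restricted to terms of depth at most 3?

First count ground terms of depth ≤ 3.
Write N_k for the number of ground terms of depth ≤ k. A term of depth ≤ k is either a constant or a function symbol applied to arguments of depth ≤ k−1, so N_k = 2 + N_{k-1}.
N_0 = 2
N_1 = 2 + 2 = 4
N_2 = 2 + 4 = 6
N_3 = 2 + 6 = 8
So |H| = 8.
For each predicate symbol, the number of ground atoms is |H| raised to its arity; summing:
  S: 8
Total ground atoms: 8.

8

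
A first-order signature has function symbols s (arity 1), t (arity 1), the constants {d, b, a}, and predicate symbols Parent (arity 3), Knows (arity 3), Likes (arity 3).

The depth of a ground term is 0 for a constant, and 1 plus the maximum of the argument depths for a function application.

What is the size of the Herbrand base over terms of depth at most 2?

First count ground terms of depth ≤ 2.
Count level by level. With function symbols s/1, t/1, the terms of depth ≤ k are the 3 constants together with each function applied to depth-≤(k−1) tuples, so N_k = 3 + N_{k-1} + N_{k-1}.
N_0 = 3
N_1 = 3 + 3 + 3 = 9
N_2 = 3 + 9 + 9 = 21
So |H| = 21.
Ground atoms are formed by filling each argument slot of a predicate with a term from H, so an r-ary predicate gives |H|^r atoms:
  Parent: 21^3 = 9261;  Knows: 21^3 = 9261;  Likes: 21^3 = 9261
Total ground atoms: 9261 + 9261 + 9261 = 27783.

27783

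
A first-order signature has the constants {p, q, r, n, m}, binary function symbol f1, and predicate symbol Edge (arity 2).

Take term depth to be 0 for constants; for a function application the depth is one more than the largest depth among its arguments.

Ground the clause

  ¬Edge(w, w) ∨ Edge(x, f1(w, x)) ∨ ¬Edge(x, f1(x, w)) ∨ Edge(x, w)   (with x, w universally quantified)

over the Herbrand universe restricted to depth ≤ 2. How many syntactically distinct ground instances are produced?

Ground terms of depth ≤ 2:
  Write N_k for the number of ground terms of depth ≤ k. A term of depth ≤ k is either a constant or a function symbol applied to arguments of depth ≤ k−1, so N_k = 5 + N_{k-1}^2.
  N_0 = 5
  N_1 = 5 + 5^2 = 30
  N_2 = 5 + 30^2 = 905
So there are 905 ground terms available for substitution.
The body mentions every one of the 2 quantified variables; since ground terms form a free algebra, no two substitutions collapse to the same formula.
Number of ground instances = 905^2 = 819025.

819025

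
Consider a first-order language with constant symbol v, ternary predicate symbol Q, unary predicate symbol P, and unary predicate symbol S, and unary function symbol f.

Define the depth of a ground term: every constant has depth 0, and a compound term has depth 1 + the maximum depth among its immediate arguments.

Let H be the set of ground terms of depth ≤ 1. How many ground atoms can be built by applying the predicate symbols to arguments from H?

First count ground terms of depth ≤ 1.
Let N_k = |{terms of depth ≤ k}|. Then N_0 = 1 and N_k = 1 + N_{k-1} for k ≥ 1 (one summand per function symbol, arity giving the exponent).
N_0 = 1
N_1 = 1 + 1 = 2
So |H| = 2.
For each predicate symbol, the number of ground atoms is |H| raised to its arity; summing:
  Q: 2^3 = 8;  P: 2;  S: 2
Total ground atoms: 8 + 2 + 2 = 12.

12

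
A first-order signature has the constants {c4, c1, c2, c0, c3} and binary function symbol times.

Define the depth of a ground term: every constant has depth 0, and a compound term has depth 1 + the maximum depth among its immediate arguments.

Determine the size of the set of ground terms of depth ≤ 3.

Let N_k count ground terms of depth at most k. Each non-constant term of depth ≤ k is some function symbol applied to depth-≤(k−1) arguments, giving N_k = 5 + N_{k-1}^2.
N_0 = 5
N_1 = 5 + 5^2 = 30
N_2 = 5 + 30^2 = 905
N_3 = 5 + 905^2 = 819030

819030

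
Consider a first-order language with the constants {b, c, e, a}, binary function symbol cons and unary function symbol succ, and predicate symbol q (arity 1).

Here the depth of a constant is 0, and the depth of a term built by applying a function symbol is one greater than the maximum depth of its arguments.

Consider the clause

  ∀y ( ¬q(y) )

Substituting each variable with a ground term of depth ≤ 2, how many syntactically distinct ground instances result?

Ground terms of depth ≤ 2:
  Let N_k count ground terms of depth at most k. Each non-constant term of depth ≤ k is some function symbol applied to depth-≤(k−1) arguments, giving N_k = 4 + N_{k-1}^2 + N_{k-1}.
  N_0 = 4
  N_1 = 4 + 4^2 + 4 = 24
  N_2 = 4 + 24^2 + 24 = 604
So there are 604 ground terms available for substitution.
The clause has 1 distinct variable (y), which appears in the body. In the free term algebra distinct substitutions yield syntactically distinct ground instances.
Number of ground instances = 604.

604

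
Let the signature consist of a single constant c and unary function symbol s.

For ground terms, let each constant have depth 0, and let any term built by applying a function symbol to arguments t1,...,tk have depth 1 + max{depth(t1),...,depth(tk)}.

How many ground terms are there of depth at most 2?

Let N_k count ground terms of depth at most k. Each non-constant term of depth ≤ k is some function symbol applied to depth-≤(k−1) arguments, giving N_k = 1 + N_{k-1}.
N_0 = 1
N_1 = 1 + 1 = 2
N_2 = 1 + 2 = 3
Explicitly: c, s(c), s(s(c)).

3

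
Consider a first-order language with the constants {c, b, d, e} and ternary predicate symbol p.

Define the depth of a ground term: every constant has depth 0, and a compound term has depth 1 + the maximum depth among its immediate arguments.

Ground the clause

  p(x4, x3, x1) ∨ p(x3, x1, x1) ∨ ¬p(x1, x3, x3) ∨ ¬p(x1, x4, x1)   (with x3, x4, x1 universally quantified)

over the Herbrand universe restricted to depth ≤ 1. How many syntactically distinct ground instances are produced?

Ground terms of depth ≤ 1:
  With no function symbols every ground term is a constant, so there are exactly 4 ground terms at every depth bound.
  N_0 = 4
  N_1 = 4
  Explicitly: c, b, d, e.
So there are 4 ground terms available for substitution.
There are 3 variables to instantiate (x3, x4, x1), each occurring in at least one literal, so different choices give different ground instances.
Number of ground instances = 4^3 = 64.

64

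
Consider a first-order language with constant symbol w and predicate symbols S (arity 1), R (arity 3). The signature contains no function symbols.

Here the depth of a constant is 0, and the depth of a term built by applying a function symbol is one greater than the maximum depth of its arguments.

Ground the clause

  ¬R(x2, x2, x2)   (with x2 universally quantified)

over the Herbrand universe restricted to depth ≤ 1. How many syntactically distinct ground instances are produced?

1

Ground terms of depth ≤ 1:
  With no function symbols every ground term is a constant, so there is exactly 1 ground term at every depth bound.
  N_0 = 1
  N_1 = 1
  Explicitly: w.
So there is exactly 1 ground term available for substitution.
There is 1 variable to instantiate (x2),  occurring in at least one literal, so different choices give different ground instances.
Number of ground instances = 1.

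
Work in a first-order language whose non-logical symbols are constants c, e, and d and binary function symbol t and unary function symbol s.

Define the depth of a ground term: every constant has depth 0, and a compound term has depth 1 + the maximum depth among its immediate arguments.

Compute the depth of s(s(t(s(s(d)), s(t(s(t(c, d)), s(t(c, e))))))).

depth(s(d)) = 1 + depth(d) = 1 + 0 = 1
depth(s(s(d))) = 1 + depth(s(d)) = 1 + 1 = 2
depth(t(c, d)) = 1 + max(0, 0) = 1
depth(s(t(c, d))) = 1 + depth(t(c, d)) = 1 + 1 = 2
depth(t(c, e)) = 1 + max(0, 0) = 1
depth(s(t(c, e))) = 1 + depth(t(c, e)) = 1 + 1 = 2
depth(t(s(t(c, d)), s(t(c, e)))) = 1 + max(2, 2) = 3
depth(s(t(s(t(c, d)), s(t(c, e))))) = 1 + depth(t(s(t(c, d)), s(t(c, e)))) = 1 + 3 = 4
depth(t(s(s(d)), s(t(s(t(c, d)), s(t(c, e)))))) = 1 + max(2, 4) = 5
depth(s(t(s(s(d)), s(t(s(t(c, d)), s(t(c, e))))))) = 1 + depth(t(s(s(d)), s(t(s(t(c, d)), s(t(c, e)))))) = 1 + 5 = 6
depth(s(s(t(s(s(d)), s(t(s(t(c, d)), s(t(c, e)))))))) = 1 + depth(s(t(s(s(d)), s(t(s(t(c, d)), s(t(c, e))))))) = 1 + 6 = 7

7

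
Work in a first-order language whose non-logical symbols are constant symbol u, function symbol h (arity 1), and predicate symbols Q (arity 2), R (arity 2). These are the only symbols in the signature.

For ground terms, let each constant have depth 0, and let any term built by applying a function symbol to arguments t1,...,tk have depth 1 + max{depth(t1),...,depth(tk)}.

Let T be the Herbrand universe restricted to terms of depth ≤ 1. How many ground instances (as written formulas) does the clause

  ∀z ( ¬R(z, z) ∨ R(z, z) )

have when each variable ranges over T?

2

Ground terms of depth ≤ 1:
  Let N_k count ground terms of depth at most k. Each non-constant term of depth ≤ k is some function symbol applied to depth-≤(k−1) arguments, giving N_k = 1 + N_{k-1}.
  N_0 = 1
  N_1 = 1 + 1 = 2
  Explicitly: u, h(u).
So there are 2 ground terms available for substitution.
The body mentions the single quantified variable z; since ground terms form a free algebra, no two substitutions collapse to the same formula.
Number of ground instances = 2.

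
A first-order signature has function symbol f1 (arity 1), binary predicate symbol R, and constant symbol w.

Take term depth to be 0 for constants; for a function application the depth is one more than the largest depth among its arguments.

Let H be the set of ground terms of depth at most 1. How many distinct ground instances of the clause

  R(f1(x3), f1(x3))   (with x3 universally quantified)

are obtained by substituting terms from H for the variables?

Ground terms of depth ≤ 1:
  Let N_k = |{terms of depth ≤ k}|. Then N_0 = 1 and N_k = 1 + N_{k-1} for k ≥ 1 (one summand per function symbol, arity giving the exponent).
  N_0 = 1
  N_1 = 1 + 1 = 2
  Explicitly: w, f1(w).
So there are 2 ground terms available for substitution.
There is 1 variable to instantiate (x3),  occurring in at least one literal, so different choices give different ground instances.
Number of ground instances = 2.

2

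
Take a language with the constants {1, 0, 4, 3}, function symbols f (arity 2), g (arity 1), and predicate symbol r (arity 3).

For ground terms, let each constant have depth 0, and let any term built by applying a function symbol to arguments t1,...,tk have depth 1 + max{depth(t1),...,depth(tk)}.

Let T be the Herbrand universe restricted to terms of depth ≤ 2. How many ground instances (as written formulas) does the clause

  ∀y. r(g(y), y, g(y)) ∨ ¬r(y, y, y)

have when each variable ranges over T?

604

Ground terms of depth ≤ 2:
  Let N_k = |{terms of depth ≤ k}|. Then N_0 = 4 and N_k = 4 + N_{k-1}^2 + N_{k-1} for k ≥ 1 (one summand per function symbol, arity giving the exponent).
  N_0 = 4
  N_1 = 4 + 4^2 + 4 = 24
  N_2 = 4 + 24^2 + 24 = 604
So there are 604 ground terms available for substitution.
The body mentions the single quantified variable y; since ground terms form a free algebra, no two substitutions collapse to the same formula.
Number of ground instances = 604.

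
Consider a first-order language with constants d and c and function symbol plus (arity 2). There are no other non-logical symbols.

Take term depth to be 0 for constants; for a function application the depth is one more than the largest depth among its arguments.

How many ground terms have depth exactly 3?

1408

Count level by level. With function symbols plus/2, the terms of depth ≤ k are the 2 constants together with each function applied to depth-≤(k−1) tuples, so N_k = 2 + N_{k-1}^2.
N_0 = 2
N_1 = 2 + 2^2 = 6
N_2 = 2 + 6^2 = 38
N_3 = 2 + 38^2 = 1446
Terms of depth exactly 3: N_3 − N_2 = 1446 − 38 = 1408.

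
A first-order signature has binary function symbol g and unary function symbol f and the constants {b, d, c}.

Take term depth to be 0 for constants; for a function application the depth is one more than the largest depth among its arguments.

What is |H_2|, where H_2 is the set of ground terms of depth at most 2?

243

Let N_k = |{terms of depth ≤ k}|. Then N_0 = 3 and N_k = 3 + N_{k-1}^2 + N_{k-1} for k ≥ 1 (one summand per function symbol, arity giving the exponent).
N_0 = 3
N_1 = 3 + 3^2 + 3 = 15
N_2 = 3 + 15^2 + 15 = 243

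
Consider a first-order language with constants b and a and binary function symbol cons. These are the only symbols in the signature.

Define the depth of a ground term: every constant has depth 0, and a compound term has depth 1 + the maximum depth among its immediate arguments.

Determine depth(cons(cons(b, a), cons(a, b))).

depth(cons(b, a)) = 1 + max(0, 0) = 1
depth(cons(a, b)) = 1 + max(0, 0) = 1
depth(cons(cons(b, a), cons(a, b))) = 1 + max(1, 1) = 2

2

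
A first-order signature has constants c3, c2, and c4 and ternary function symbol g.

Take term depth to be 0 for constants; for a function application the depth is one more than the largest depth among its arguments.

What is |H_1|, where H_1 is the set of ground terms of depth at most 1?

Write N_k for the number of ground terms of depth ≤ k. A term of depth ≤ k is either a constant or a function symbol applied to arguments of depth ≤ k−1, so N_k = 3 + N_{k-1}^3.
N_0 = 3
N_1 = 3 + 3^3 = 30

30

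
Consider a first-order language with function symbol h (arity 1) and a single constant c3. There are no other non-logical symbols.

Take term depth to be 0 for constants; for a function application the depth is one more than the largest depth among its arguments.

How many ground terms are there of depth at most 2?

3

Count level by level. With function symbols h/1, the terms of depth ≤ k are the 1 constant together with each function applied to depth-≤(k−1) tuples, so N_k = 1 + N_{k-1}.
N_0 = 1
N_1 = 1 + 1 = 2
N_2 = 1 + 2 = 3
Explicitly: c3, h(c3), h(h(c3)).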